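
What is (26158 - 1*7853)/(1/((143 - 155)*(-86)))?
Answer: 18890760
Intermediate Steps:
(26158 - 1*7853)/(1/((143 - 155)*(-86))) = (26158 - 7853)/(1/(-12*(-86))) = 18305/(1/1032) = 18305*1032 = 18890760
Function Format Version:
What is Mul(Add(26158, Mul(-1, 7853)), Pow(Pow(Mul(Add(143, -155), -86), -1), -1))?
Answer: 18890760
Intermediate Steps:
Mul(Add(26158, Mul(-1, 7853)), Pow(Pow(Mul(Add(143, -155), -86), -1), -1)) = Mul(Add(26158, -7853), Pow(Pow(Mul(-12, -86), -1), -1)) = Mul(18305, Pow(Pow(1032, -1), -1)) = Mul(18305, Pow(Rational(1, 1032), -1)) = Mul(18305, 1032) = 18890760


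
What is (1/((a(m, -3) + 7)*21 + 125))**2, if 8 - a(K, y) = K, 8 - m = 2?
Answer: 1/98596 ≈ 1.0142e-5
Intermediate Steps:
m = 6 (m = 8 - 1*2 = 8 - 2 = 6)
a(K, y) = 8 - K
(1/((a(m, -3) + 7)*21 + 125))**2 = (1/(((8 - 1*6) + 7)*21 + 125))**2 = (1/(((8 - 6) + 7)*21 + 125))**2 = (1/((2 + 7)*21 + 125))**2 = (1/(9*21 + 125))**2 = (1/(189 + 125))**2 = (1/314)**2 = 1/98596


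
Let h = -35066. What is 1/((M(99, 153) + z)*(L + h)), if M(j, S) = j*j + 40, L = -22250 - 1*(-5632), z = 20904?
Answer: -1/1589024580 ≈ -6.2932e-10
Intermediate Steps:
L = -16618 (L = -22250 + 5632 = -16618)
M(j, S) = 40 + j² (M(j, S) = j² + 40 = 40 + j²)
1/((M(99, 153) + z)*(L + h)) = 1/(((40 + 99²) + 20904)*(-16618 - 35066)) = 1/(((40 + 9801) + 20904)*(-51684)) = 1/((9841 + 20904)*(-51684)) = 1/(30745*(-51684)) = 1/(-1589024580) = -1/1589024580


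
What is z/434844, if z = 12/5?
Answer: 1/181185 ≈ 5.5192e-6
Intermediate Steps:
z = 12/5 (z = 12*(1/5) = 12/5 ≈ 2.4000)
z/434844 = (12/5)/434844 = (1/434844)*(12/5) = 1/181185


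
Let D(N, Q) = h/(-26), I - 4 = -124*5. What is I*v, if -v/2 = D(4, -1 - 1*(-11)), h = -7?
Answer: 4312/13 ≈ 331.69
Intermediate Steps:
I = -616 (I = 4 - 124*5 = 4 - 620 = -616)
D(N, Q) = 7/26 (D(N, Q) = -7/(-26) = -7*(-1/26) = 7/26)
v = -7/13 (v = -2*7/26 = -7/13 ≈ -0.53846)
I*v = -616*(-7/13) = 4312/13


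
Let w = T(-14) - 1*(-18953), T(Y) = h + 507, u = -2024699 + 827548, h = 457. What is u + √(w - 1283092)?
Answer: -1197151 + 5*I*√50527 ≈ -1.1972e+6 + 1123.9*I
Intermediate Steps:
u = -1197151
T(Y) = 964 (T(Y) = 457 + 507 = 964)
w = 19917 (w = 964 - 1*(-18953) = 964 + 18953 = 19917)
u + √(w - 1283092) = -1197151 + √(19917 - 1283092) = -1197151 + √(-1263175) = -1197151 + 5*I*√50527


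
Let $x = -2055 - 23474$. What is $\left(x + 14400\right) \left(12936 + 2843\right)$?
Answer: $-175604491$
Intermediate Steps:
$x = -25529$ ($x = -2055 - 23474 = -25529$)
$\left(x + 14400\right) \left(12936 + 2843\right) = \left(-25529 + 14400\right) \left(12936 + 2843\right) = \left(-11129\right) 15779 = -175604491$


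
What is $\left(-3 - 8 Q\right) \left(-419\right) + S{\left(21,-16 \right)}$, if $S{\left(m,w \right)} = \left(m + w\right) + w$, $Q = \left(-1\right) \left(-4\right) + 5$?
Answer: $31414$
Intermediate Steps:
$Q = 9$ ($Q = 4 + 5 = 9$)
$S{\left(m,w \right)} = m + 2 w$
$\left(-3 - 8 Q\right) \left(-419\right) + S{\left(21,-16 \right)} = \left(-3 - 72\right) \left(-419\right) + \left(21 + 2 \left(-16\right)\right) = \left(-3 - 72\right) \left(-419\right) + \left(21 - 32\right) = \left(-75\right) \left(-419\right) - 11 = 31425 - 11 = 31414$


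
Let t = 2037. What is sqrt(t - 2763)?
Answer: 11*I*sqrt(6) ≈ 26.944*I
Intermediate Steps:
sqrt(t - 2763) = sqrt(2037 - 2763) = sqrt(-726) = 11*I*sqrt(6)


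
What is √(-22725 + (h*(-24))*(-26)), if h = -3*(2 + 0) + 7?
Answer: I*√22101 ≈ 148.66*I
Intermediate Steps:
h = 1 (h = -3*2 + 7 = -6 + 7 = 1)
√(-22725 + (h*(-24))*(-26)) = √(-22725 + (1*(-24))*(-26)) = √(-22725 - 24*(-26)) = √(-22725 + 624) = √(-22101) = I*√22101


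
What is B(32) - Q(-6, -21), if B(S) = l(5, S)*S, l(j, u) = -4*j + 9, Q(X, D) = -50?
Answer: -302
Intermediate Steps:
l(j, u) = 9 - 4*j
B(S) = -11*S (B(S) = (9 - 4*5)*S = (9 - 20)*S = -11*S)
B(32) - Q(-6, -21) = -11*32 - 1*(-50) = -352 + 50 = -302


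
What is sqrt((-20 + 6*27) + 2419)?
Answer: sqrt(2561) ≈ 50.606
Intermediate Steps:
sqrt((-20 + 6*27) + 2419) = sqrt((-20 + 162) + 2419) = sqrt(142 + 2419) = sqrt(2561)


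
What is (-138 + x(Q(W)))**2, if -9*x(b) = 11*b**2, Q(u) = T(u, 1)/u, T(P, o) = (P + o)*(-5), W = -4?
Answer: 6165289/256 ≈ 24083.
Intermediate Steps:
T(P, o) = -5*P - 5*o
Q(u) = (-5 - 5*u)/u (Q(u) = (-5*u - 5*1)/u = (-5*u - 5)/u = (-5 - 5*u)/u)
x(b) = -11*b**2/9
(-138 + x(Q(W)))**2 = (-138 - 11*(-5 - 5/(-4))**2/9)**2 = (-138 - 11*(-5 - 5*(-1/4))**2/9)**2 = (-138 - 11*(-5 + 5/4)**2/9)**2 = (-138 - 11*(-15/4)**2/9)**2 = (-138 - 11/9*225/16)**2 = (-138 - 275/16)**2 = (-2483/16)**2 = 6165289/256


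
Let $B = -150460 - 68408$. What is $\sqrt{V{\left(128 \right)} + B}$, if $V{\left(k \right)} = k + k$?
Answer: $2 i \sqrt{54653} \approx 467.56 i$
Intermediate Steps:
$B = -218868$ ($B = -150460 - 68408 = -218868$)
$V{\left(k \right)} = 2 k$
$\sqrt{V{\left(128 \right)} + B} = \sqrt{2 \cdot 128 - 218868} = \sqrt{256 - 218868} = \sqrt{-218612} = 2 i \sqrt{54653}$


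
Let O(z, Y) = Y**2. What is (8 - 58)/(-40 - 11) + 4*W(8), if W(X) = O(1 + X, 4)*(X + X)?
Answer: 52274/51 ≈ 1025.0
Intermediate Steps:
W(X) = 32*X (W(X) = 4**2*(X + X) = 16*(2*X) = 32*X)
(8 - 58)/(-40 - 11) + 4*W(8) = (8 - 58)/(-40 - 11) + 4*(32*8) = -50/(-51) + 4*256 = -50*(-1/51) + 1024 = 50/51 + 1024 = 52274/51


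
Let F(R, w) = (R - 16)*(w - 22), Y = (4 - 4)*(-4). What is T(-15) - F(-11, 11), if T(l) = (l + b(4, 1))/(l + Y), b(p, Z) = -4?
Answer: -4436/15 ≈ -295.73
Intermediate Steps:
Y = 0 (Y = 0*(-4) = 0)
F(R, w) = (-22 + w)*(-16 + R) (F(R, w) = (-16 + R)*(-22 + w) = (-22 + w)*(-16 + R))
T(l) = (-4 + l)/l (T(l) = (l - 4)/(l + 0) = (-4 + l)/l)
T(-15) - F(-11, 11) = (-4 - 15)/(-15) - (352 - 22*(-11) - 16*11 - 11*11) = -1/15*(-19) - (352 + 242 - 176 - 121) = 19/15 - 1*297 = 19/15 - 297 = -4436/15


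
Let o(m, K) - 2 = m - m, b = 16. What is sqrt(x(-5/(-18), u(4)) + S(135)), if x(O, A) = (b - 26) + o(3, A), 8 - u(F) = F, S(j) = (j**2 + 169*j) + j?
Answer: sqrt(41167) ≈ 202.90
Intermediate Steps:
o(m, K) = 2 (o(m, K) = 2 + (m - m) = 2 + 0 = 2)
S(j) = j**2 + 170*j
u(F) = 8 - F
x(O, A) = -8 (x(O, A) = (16 - 26) + 2 = -10 + 2 = -8)
sqrt(x(-5/(-18), u(4)) + S(135)) = sqrt(-8 + 135*(170 + 135)) = sqrt(-8 + 135*305) = sqrt(-8 + 41175) = sqrt(41167)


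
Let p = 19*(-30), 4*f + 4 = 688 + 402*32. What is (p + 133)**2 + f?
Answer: 194356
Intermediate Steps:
f = 3387 (f = -1 + (688 + 402*32)/4 = -1 + (688 + 12864)/4 = -1 + (1/4)*13552 = -1 + 3388 = 3387)
p = -570
(p + 133)**2 + f = (-570 + 133)**2 + 3387 = (-437)**2 + 3387 = 190969 + 3387 = 194356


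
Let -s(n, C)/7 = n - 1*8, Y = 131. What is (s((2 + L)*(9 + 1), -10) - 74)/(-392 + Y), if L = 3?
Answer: 368/261 ≈ 1.4100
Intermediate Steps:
s(n, C) = 56 - 7*n (s(n, C) = -7*(n - 1*8) = -7*(n - 8) = -7*(-8 + n) = 56 - 7*n)
(s((2 + L)*(9 + 1), -10) - 74)/(-392 + Y) = ((56 - 7*(2 + 3)*(9 + 1)) - 74)/(-392 + 131) = ((56 - 35*10) - 74)/(-261) = ((56 - 7*50) - 74)*(-1/261) = ((56 - 350) - 74)*(-1/261) = (-294 - 74)*(-1/261) = -368*(-1/261) = 368/261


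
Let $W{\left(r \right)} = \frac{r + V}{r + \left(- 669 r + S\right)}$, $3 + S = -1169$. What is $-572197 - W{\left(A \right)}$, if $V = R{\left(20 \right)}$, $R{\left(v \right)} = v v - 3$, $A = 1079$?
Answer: $- \frac{11474838597}{20054} \approx -5.722 \cdot 10^{5}$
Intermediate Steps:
$S = -1172$ ($S = -3 - 1169 = -1172$)
$R{\left(v \right)} = -3 + v^{2}$ ($R{\left(v \right)} = v^{2} - 3 = -3 + v^{2}$)
$V = 397$ ($V = -3 + 20^{2} = -3 + 400 = 397$)
$W{\left(r \right)} = \frac{397 + r}{-1172 - 668 r}$ ($W{\left(r \right)} = \frac{r + 397}{r - \left(1172 + 669 r\right)} = \frac{397 + r}{r - \left(1172 + 669 r\right)} = \frac{397 + r}{-1172 - 668 r}$)
$-572197 - W{\left(A \right)} = -572197 - \frac{-397 - 1079}{4 \left(293 + 167 \cdot 1079\right)} = -572197 - \frac{-397 - 1079}{4 \left(293 + 180193\right)} = -572197 - \frac{1}{4} \cdot \frac{1}{180486} \left(-1476\right) = -572197 - - \frac{41}{20054} = -572197 + \frac{41}{20054} = - \frac{11474838597}{20054}$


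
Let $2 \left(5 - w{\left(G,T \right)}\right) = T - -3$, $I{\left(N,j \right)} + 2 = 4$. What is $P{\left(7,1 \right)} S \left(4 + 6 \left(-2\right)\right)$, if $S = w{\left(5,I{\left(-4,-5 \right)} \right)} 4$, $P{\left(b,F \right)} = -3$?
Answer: $240$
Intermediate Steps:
$I{\left(N,j \right)} = 2$ ($I{\left(N,j \right)} = -2 + 4 = 2$)
$w{\left(G,T \right)} = \frac{7}{2} - \frac{T}{2}$ ($w{\left(G,T \right)} = 5 - \frac{T - -3}{2} = 5 - \frac{T + 3}{2} = 5 - \frac{3 + T}{2} = 5 - \left(\frac{3}{2} + \frac{T}{2}\right) = \frac{7}{2} - \frac{T}{2}$)
$S = 10$ ($S = \left(\frac{7}{2} - 1\right) 4 = \frac{5}{2} \cdot 4 = 10$)
$P{\left(7,1 \right)} S \left(4 + 6 \left(-2\right)\right) = \left(-3\right) 10 \left(4 + 6 \left(-2\right)\right) = - 30 \left(4 - 12\right) = \left(-30\right) \left(-8\right) = 240$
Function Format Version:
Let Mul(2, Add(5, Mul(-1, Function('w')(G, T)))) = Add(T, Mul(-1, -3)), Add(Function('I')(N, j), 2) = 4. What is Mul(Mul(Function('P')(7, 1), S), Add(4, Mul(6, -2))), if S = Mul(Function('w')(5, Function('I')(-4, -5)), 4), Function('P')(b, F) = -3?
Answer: 240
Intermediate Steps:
Function('I')(N, j) = 2 (Function('I')(N, j) = Add(-2, 4) = 2)
Function('w')(G, T) = Add(Rational(7, 2), Mul(Rational(-1, 2), T)) (Function('w')(G, T) = Add(5, Mul(Rational(-1, 2), Add(T, Mul(-1, -3)))) = Add(5, Mul(Rational(-1, 2), Add(T, 3))) = Add(5, Mul(Rational(-1, 2), Add(3, T))) = Add(5, Add(Rational(-3, 2), Mul(Rational(-1, 2), T))) = Add(Rational(7, 2), Mul(Rational(-1, 2), T)))
S = 10 (S = Mul(Add(Rational(7, 2), Mul(Rational(-1, 2), 2)), 4) = Mul(Add(Rational(7, 2), -1), 4) = Mul(Rational(5, 2), 4) = 10)
Mul(Mul(Function('P')(7, 1), S), Add(4, Mul(6, -2))) = Mul(Mul(-3, 10), Add(4, Mul(6, -2))) = Mul(-30, Add(4, -12)) = Mul(-30, -8) = 240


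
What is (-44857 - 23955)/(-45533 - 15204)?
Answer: 68812/60737 ≈ 1.1329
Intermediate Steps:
(-44857 - 23955)/(-45533 - 15204) = -68812/(-60737) = -68812*(-1/60737) = 68812/60737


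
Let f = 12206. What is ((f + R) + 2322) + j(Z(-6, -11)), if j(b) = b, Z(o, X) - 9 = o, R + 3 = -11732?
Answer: 2796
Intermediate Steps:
R = -11735 (R = -3 - 11732 = -11735)
Z(o, X) = 9 + o
((f + R) + 2322) + j(Z(-6, -11)) = ((12206 - 11735) + 2322) + (9 - 6) = (471 + 2322) + 3 = 2793 + 3 = 2796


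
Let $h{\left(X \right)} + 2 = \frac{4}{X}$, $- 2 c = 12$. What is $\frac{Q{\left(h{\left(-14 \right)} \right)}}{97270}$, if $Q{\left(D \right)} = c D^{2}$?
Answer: $- \frac{768}{2383115} \approx -0.00032227$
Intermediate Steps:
$c = -6$ ($c = \left(- \frac{1}{2}\right) 12 = -6$)
$h{\left(X \right)} = -2 + \frac{4}{X}$
$Q{\left(D \right)} = - 6 D^{2}$
$\frac{Q{\left(h{\left(-14 \right)} \right)}}{97270} = \frac{\left(-6\right) \left(-2 + \frac{4}{-14}\right)^{2}}{97270} = - 6 \left(-2 + 4 \left(- \frac{1}{14}\right)\right)^{2} \cdot \frac{1}{97270} = - 6 \left(-2 - \frac{2}{7}\right)^{2} \cdot \frac{1}{97270} = - 6 \left(- \frac{16}{7}\right)^{2} \cdot \frac{1}{97270} = \left(-6\right) \frac{256}{49} \cdot \frac{1}{97270} = \left(- \frac{1536}{49}\right) \frac{1}{97270} = - \frac{768}{2383115}$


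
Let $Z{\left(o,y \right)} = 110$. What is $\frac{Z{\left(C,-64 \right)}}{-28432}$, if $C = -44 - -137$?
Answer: $- \frac{55}{14216} \approx -0.0038689$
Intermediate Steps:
$C = 93$ ($C = -44 + 137 = 93$)
$\frac{Z{\left(C,-64 \right)}}{-28432} = \frac{110}{-28432} = 110 \left(- \frac{1}{28432}\right) = - \frac{55}{14216}$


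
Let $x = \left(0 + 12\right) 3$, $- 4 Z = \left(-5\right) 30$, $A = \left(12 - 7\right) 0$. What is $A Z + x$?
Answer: $36$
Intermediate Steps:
$A = 0$ ($A = 5 \cdot 0 = 0$)
$Z = \frac{75}{2}$ ($Z = - \frac{\left(-5\right) 30}{4} = \left(- \frac{1}{4}\right) \left(-150\right) = \frac{75}{2} \approx 37.5$)
$x = 36$ ($x = 12 \cdot 3 = 36$)
$A Z + x = 0 \cdot \frac{75}{2} + 36 = 0 + 36 = 36$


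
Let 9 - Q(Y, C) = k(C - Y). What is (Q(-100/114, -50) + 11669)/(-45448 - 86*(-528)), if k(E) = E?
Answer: -334223/1140 ≈ -293.18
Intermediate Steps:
Q(Y, C) = 9 + Y - C (Q(Y, C) = 9 - (C - Y) = 9 + (Y - C) = 9 + Y - C)
(Q(-100/114, -50) + 11669)/(-45448 - 86*(-528)) = ((9 - 100/114 - 1*(-50)) + 11669)/(-45448 - 86*(-528)) = ((9 - 100*1/114 + 50) + 11669)/(-45448 + 45408) = ((9 - 50/57 + 50) + 11669)/(-40) = (3313/57 + 11669)*(-1/40) = (668446/57)*(-1/40) = -334223/1140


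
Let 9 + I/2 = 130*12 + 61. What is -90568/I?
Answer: -11321/403 ≈ -28.092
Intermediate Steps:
I = 3224 (I = -18 + 2*(130*12 + 61) = -18 + 2*(1560 + 61) = -18 + 2*1621 = -18 + 3242 = 3224)
-90568/I = -90568/3224 = -90568*1/3224 = -11321/403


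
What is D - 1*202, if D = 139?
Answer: -63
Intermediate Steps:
D - 1*202 = 139 - 1*202 = 139 - 202 = -63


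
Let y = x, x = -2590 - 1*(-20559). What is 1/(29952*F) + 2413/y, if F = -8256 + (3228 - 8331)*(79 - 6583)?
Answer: 2398176845733425/17858615723440128 ≈ 0.13429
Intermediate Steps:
F = 33181656 (F = -8256 - 5103*(-6504) = -8256 + 33189912 = 33181656)
x = 17969 (x = -2590 + 20559 = 17969)
y = 17969
1/(29952*F) + 2413/y = 1/(29952*33181656) + 2413/17969 = (1/29952)*(1/33181656) + 2413*(1/17969) = 1/993856960512 + 2413/17969 = 2398176845733425/17858615723440128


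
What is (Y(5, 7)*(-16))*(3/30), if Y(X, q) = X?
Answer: -8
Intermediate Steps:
(Y(5, 7)*(-16))*(3/30) = (5*(-16))*(3/30) = -240/30 = -80*1/10 = -8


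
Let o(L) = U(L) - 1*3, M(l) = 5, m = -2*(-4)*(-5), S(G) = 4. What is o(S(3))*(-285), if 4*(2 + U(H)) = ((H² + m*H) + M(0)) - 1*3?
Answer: 23085/2 ≈ 11543.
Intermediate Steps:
m = -40 (m = 8*(-5) = -40)
U(H) = -3/2 - 10*H + H²/4 (U(H) = -2 + (((H² - 40*H) + 5) - 1*3)/4 = -2 + ((5 + H² - 40*H) - 3)/4 = -2 + (2 + H² - 40*H)/4 = -2 + (½ - 10*H + H²/4) = -3/2 - 10*H + H²/4)
o(L) = -9/2 - 10*L + L²/4 (o(L) = (-3/2 - 10*L + L²/4) - 1*3 = (-3/2 - 10*L + L²/4) - 3 = -9/2 - 10*L + L²/4)
o(S(3))*(-285) = (-9/2 - 10*4 + (¼)*4²)*(-285) = (-9/2 - 40 + (¼)*16)*(-285) = (-9/2 - 40 + 4)*(-285) = -81/2*(-285) = 23085/2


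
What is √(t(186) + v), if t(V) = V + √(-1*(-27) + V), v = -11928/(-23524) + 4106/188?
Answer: √(63671681967670 + 305603318596*√213)/552814 ≈ 14.931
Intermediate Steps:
v = 12354001/552814 (v = -11928*(-1/23524) + 4106*(1/188) = 2982/5881 + 2053/94 = 12354001/552814 ≈ 22.347)
t(V) = V + √(27 + V)
√(t(186) + v) = √((186 + √(27 + 186)) + 12354001/552814) = √((186 + √213) + 12354001/552814) = √(115177405/552814 + √213)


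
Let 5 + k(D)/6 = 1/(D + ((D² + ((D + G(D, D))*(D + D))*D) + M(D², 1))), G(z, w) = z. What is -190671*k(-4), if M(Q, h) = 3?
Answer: 1379695356/241 ≈ 5.7249e+6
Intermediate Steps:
k(D) = -30 + 6/(3 + D + D² + 4*D³) (k(D) = -30 + 6/(D + ((D² + ((D + D)*(D + D))*D) + 3)) = -30 + 6/(D + ((D² + ((2*D)*(2*D))*D) + 3)) = -30 + 6/(D + ((D² + (4*D²)*D) + 3)) = -30 + 6/(D + ((D² + 4*D³) + 3)) = -30 + 6/(D + (3 + D² + 4*D³)) = -30 + 6/(3 + D + D² + 4*D³))
-190671*k(-4) = -1144026*(-14 - 20*(-4)³ - 5*(-4) - 5*(-4)²)/(3 - 4 + (-4)² + 4*(-4)³) = -1144026*(-14 - 20*(-64) + 20 - 5*16)/(3 - 4 + 16 + 4*(-64)) = -1144026*(-14 + 1280 + 20 - 80)/(3 - 4 + 16 - 256) = -1144026*1206/(-241) = -1144026*(-1)*1206/241 = -190671*(-7236/241) = 1379695356/241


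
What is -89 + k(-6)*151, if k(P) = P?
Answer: -995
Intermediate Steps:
-89 + k(-6)*151 = -89 - 6*151 = -89 - 906 = -995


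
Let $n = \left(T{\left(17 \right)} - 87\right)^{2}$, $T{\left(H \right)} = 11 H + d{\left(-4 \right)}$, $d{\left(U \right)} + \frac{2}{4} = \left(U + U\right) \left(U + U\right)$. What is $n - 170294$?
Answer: $- \frac{574247}{4} \approx -1.4356 \cdot 10^{5}$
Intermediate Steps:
$d{\left(U \right)} = - \frac{1}{2} + 4 U^{2}$ ($d{\left(U \right)} = - \frac{1}{2} + \left(U + U\right) \left(U + U\right) = - \frac{1}{2} + 2 U 2 U = - \frac{1}{2} + 4 U^{2}$)
$T{\left(H \right)} = \frac{127}{2} + 11 H$ ($T{\left(H \right)} = 11 H - \left(\frac{1}{2} - 4 \left(-4\right)^{2}\right) = 11 H + \left(- \frac{1}{2} + 4 \cdot 16\right) = 11 H + \left(- \frac{1}{2} + 64\right) = 11 H + \frac{127}{2} = \frac{127}{2} + 11 H$)
$n = \frac{106929}{4}$ ($n = \left(\left(\frac{127}{2} + 11 \cdot 17\right) - 87\right)^{2} = \left(\left(\frac{127}{2} + 187\right) - 87\right)^{2} = \left(\frac{501}{2} - 87\right)^{2} = \left(\frac{327}{2}\right)^{2} = \frac{106929}{4} \approx 26732.0$)
$n - 170294 = \frac{106929}{4} - 170294 = - \frac{574247}{4}$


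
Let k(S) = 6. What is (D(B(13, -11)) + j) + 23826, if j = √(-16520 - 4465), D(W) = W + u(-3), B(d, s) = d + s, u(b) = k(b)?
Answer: 23834 + I*√20985 ≈ 23834.0 + 144.86*I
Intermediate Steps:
u(b) = 6
D(W) = 6 + W (D(W) = W + 6 = 6 + W)
j = I*√20985 (j = √(-20985) = I*√20985 ≈ 144.86*I)
(D(B(13, -11)) + j) + 23826 = ((6 + (13 - 11)) + I*√20985) + 23826 = ((6 + 2) + I*√20985) + 23826 = (8 + I*√20985) + 23826 = 23834 + I*√20985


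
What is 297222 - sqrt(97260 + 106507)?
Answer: 297222 - sqrt(203767) ≈ 2.9677e+5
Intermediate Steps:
297222 - sqrt(97260 + 106507) = 297222 - sqrt(203767)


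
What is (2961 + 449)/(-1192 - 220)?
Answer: -1705/706 ≈ -2.4150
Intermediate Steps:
(2961 + 449)/(-1192 - 220) = 3410/(-1412) = 3410*(-1/1412) = -1705/706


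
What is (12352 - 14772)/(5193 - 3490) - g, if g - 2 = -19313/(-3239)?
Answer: -51760453/5516017 ≈ -9.3837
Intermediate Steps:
g = 25791/3239 (g = 2 - 19313/(-3239) = 2 - 19313*(-1/3239) = 2 + 19313/3239 = 25791/3239 ≈ 7.9626)
(12352 - 14772)/(5193 - 3490) - g = (12352 - 14772)/(5193 - 3490) - 1*25791/3239 = -2420/1703 - 25791/3239 = -51760453/5516017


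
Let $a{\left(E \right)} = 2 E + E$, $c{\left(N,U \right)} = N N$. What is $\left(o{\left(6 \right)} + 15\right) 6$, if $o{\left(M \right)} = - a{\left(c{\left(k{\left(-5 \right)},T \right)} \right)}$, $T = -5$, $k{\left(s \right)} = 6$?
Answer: $-558$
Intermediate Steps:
$c{\left(N,U \right)} = N^{2}$
$a{\left(E \right)} = 3 E$
$o{\left(M \right)} = -108$ ($o{\left(M \right)} = - 3 \cdot 6^{2} = - 3 \cdot 36 = \left(-1\right) 108 = -108$)
$\left(o{\left(6 \right)} + 15\right) 6 = \left(-108 + 15\right) 6 = \left(-93\right) 6 = -558$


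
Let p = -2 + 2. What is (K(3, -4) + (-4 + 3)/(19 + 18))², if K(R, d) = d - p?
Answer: 22201/1369 ≈ 16.217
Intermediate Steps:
p = 0
K(R, d) = d (K(R, d) = d - 1*0 = d + 0 = d)
(K(3, -4) + (-4 + 3)/(19 + 18))² = (-4 + (-4 + 3)/(19 + 18))² = (-4 - 1/37)² = (-149/37)² = 22201/1369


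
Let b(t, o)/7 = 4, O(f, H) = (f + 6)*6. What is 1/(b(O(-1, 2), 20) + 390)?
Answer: 1/418 ≈ 0.0023923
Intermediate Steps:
O(f, H) = 36 + 6*f (O(f, H) = (6 + f)*6 = 36 + 6*f)
b(t, o) = 28 (b(t, o) = 7*4 = 28)
1/(b(O(-1, 2), 20) + 390) = 1/(28 + 390) = 1/418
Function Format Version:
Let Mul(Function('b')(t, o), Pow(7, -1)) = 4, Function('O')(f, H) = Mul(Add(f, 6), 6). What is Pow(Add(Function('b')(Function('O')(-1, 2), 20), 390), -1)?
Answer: Rational(1, 418) ≈ 0.0023923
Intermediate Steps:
Function('O')(f, H) = Add(36, Mul(6, f)) (Function('O')(f, H) = Mul(Add(6, f), 6) = Add(36, Mul(6, f)))
Function('b')(t, o) = 28 (Function('b')(t, o) = Mul(7, 4) = 28)
Pow(Add(Function('b')(Function('O')(-1, 2), 20), 390), -1) = Pow(Add(28, 390), -1) = Pow(418, -1) = Rational(1, 418)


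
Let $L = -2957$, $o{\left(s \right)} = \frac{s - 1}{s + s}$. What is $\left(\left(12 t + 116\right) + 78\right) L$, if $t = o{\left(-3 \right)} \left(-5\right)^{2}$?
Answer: $-1165058$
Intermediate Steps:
$o{\left(s \right)} = \frac{-1 + s}{2 s}$
$t = \frac{50}{3}$ ($t = \frac{-1 - 3}{2 \left(-3\right)} \left(-5\right)^{2} = \frac{1}{2} \left(- \frac{1}{3}\right) \left(-4\right) 25 = \frac{2}{3} \cdot 25 = \frac{50}{3} \approx 16.667$)
$\left(\left(12 t + 116\right) + 78\right) L = \left(\left(12 \cdot \frac{50}{3} + 116\right) + 78\right) \left(-2957\right) = \left(\left(200 + 116\right) + 78\right) \left(-2957\right) = \left(316 + 78\right) \left(-2957\right) = 394 \left(-2957\right) = -1165058$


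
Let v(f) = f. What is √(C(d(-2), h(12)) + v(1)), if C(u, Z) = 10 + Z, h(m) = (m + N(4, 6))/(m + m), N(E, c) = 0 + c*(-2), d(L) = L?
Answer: √11 ≈ 3.3166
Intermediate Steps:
N(E, c) = -2*c (N(E, c) = 0 - 2*c = -2*c)
h(m) = (-12 + m)/(2*m) (h(m) = (m - 2*6)/(m + m) = (m - 12)/((2*m)) = (-12 + m)*(1/(2*m)) = (-12 + m)/(2*m))
√(C(d(-2), h(12)) + v(1)) = √((10 + (½)*(-12 + 12)/12) + 1) = √((10 + (½)*(1/12)*0) + 1) = √((10 + 0) + 1) = √(10 + 1) = √11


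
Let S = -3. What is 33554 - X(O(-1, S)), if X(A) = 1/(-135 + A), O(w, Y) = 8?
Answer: 4261359/127 ≈ 33554.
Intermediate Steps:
33554 - X(O(-1, S)) = 33554 - 1/(-135 + 8) = 33554 - 1/(-127) = 33554 - 1*(-1/127) = 33554 + 1/127 = 4261359/127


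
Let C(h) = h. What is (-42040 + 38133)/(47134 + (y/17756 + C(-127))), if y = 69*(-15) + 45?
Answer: -34686346/417327651 ≈ -0.083115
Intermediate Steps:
y = -990 (y = -1035 + 45 = -990)
(-42040 + 38133)/(47134 + (y/17756 + C(-127))) = (-42040 + 38133)/(47134 + (-990/17756 - 127)) = -3907/(47134 + (-990*1/17756 - 127)) = -3907/(47134 + (-495/8878 - 127)) = -3907/(47134 - 1128001/8878) = -3907/417327651/8878 = -3907*8878/417327651 = -34686346/417327651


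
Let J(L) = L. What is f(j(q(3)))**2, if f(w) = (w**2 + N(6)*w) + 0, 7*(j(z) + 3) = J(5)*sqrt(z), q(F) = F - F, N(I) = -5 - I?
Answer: 1764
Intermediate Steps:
q(F) = 0
j(z) = -3 + 5*sqrt(z)/7 (j(z) = -3 + (5*sqrt(z))/7 = -3 + 5*sqrt(z)/7)
f(w) = w**2 - 11*w (f(w) = (w**2 + (-5 - 1*6)*w) + 0 = (w**2 + (-5 - 6)*w) + 0 = (w**2 - 11*w) + 0 = w**2 - 11*w)
f(j(q(3)))**2 = ((-3 + 5*sqrt(0)/7)*(-11 + (-3 + 5*sqrt(0)/7)))**2 = ((-3 + (5/7)*0)*(-11 + (-3 + (5/7)*0)))**2 = ((-3 + 0)*(-11 + (-3 + 0)))**2 = (-3*(-11 - 3))**2 = (-3*(-14))**2 = 42**2 = 1764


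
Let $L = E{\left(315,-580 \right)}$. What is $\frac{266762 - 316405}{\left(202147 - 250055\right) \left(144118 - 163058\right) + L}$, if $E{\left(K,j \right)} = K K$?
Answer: $- \frac{49643}{907476745} \approx -5.4704 \cdot 10^{-5}$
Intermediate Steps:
$E{\left(K,j \right)} = K^{2}$
$L = 99225$ ($L = 315^{2} = 99225$)
$\frac{266762 - 316405}{\left(202147 - 250055\right) \left(144118 - 163058\right) + L} = \frac{266762 - 316405}{\left(202147 - 250055\right) \left(144118 - 163058\right) + 99225} = - \frac{49643}{\left(-47908\right) \left(-18940\right) + 99225} = - \frac{49643}{907377520 + 99225} = - \frac{49643}{907476745}$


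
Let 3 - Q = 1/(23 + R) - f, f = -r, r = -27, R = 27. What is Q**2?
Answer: 2247001/2500 ≈ 898.80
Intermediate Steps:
f = 27 (f = -1*(-27) = 27)
Q = 1499/50 (Q = 3 - (1/(23 + 27) - 1*27) = 3 - (1/50 - 27) = 3 - 1*(-1349/50) = 3 + 1349/50 = 1499/50 ≈ 29.980)
Q**2 = (1499/50)**2 = 2247001/2500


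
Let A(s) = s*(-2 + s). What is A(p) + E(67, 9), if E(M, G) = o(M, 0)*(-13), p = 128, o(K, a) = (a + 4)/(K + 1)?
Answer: 274163/17 ≈ 16127.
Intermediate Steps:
o(K, a) = (4 + a)/(1 + K)
E(M, G) = -52/(1 + M) (E(M, G) = ((4 + 0)/(1 + M))*(-13) = (4/(1 + M))*(-13) = -52/(1 + M))
A(p) + E(67, 9) = 128*(-2 + 128) - 52/(1 + 67) = 128*126 - 52/68 = 16128 - 52*1/68 = 16128 - 13/17 = 274163/17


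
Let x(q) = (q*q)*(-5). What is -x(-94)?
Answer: 44180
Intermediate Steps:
x(q) = -5*q**2 (x(q) = q**2*(-5) = -5*q**2)
-x(-94) = -(-5)*(-94)**2 = -(-5)*8836 = -1*(-44180) = 44180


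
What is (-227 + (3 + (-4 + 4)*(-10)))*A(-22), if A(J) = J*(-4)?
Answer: -19712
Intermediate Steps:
A(J) = -4*J
(-227 + (3 + (-4 + 4)*(-10)))*A(-22) = (-227 + (3 + (-4 + 4)*(-10)))*(-4*(-22)) = (-227 + (3 + 0*(-10)))*88 = (-227 + (3 + 0))*88 = (-227 + 3)*88 = -224*88 = -19712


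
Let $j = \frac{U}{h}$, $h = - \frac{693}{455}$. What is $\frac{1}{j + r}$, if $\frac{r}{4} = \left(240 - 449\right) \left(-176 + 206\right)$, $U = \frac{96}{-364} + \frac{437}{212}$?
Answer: $- \frac{146916}{3684826675} \approx -3.9871 \cdot 10^{-5}$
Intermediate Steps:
$U = \frac{34679}{19292}$ ($U = 96 \left(- \frac{1}{364}\right) + 437 \cdot \frac{1}{212} = - \frac{24}{91} + \frac{437}{212} = \frac{34679}{19292} \approx 1.7976$)
$h = - \frac{99}{65}$ ($h = \left(-693\right) \frac{1}{455} = - \frac{99}{65} \approx -1.5231$)
$r = -25080$ ($r = 4 \left(240 - 449\right) \left(-176 + 206\right) = 4 \left(\left(-209\right) 30\right) = 4 \left(-6270\right) = -25080$)
$j = - \frac{173395}{146916}$ ($j = \frac{34679}{19292 \left(- \frac{99}{65}\right)} = \frac{34679}{19292} \left(- \frac{65}{99}\right) = - \frac{173395}{146916} \approx -1.1802$)
$\frac{1}{j + r} = \frac{1}{- \frac{173395}{146916} - 25080} = \frac{1}{- \frac{3684826675}{146916}} = - \frac{146916}{3684826675}$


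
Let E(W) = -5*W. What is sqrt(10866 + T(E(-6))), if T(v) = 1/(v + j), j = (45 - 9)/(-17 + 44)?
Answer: sqrt(96012258)/94 ≈ 104.24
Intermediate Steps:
j = 4/3 (j = 36/27 = 36*(1/27) = 4/3 ≈ 1.3333)
T(v) = 1/(4/3 + v) (T(v) = 1/(v + 4/3) = 1/(4/3 + v))
sqrt(10866 + T(E(-6))) = sqrt(10866 + 3/(4 + 3*(-5*(-6)))) = sqrt(10866 + 3/(4 + 3*30)) = sqrt(10866 + 3/(4 + 90)) = sqrt(10866 + 3/94) = sqrt(1021407/94) = sqrt(96012258)/94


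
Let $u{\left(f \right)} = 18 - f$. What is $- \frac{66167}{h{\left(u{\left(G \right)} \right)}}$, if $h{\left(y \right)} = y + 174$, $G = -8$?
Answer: $- \frac{66167}{200} \approx -330.83$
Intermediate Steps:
$h{\left(y \right)} = 174 + y$
$- \frac{66167}{h{\left(u{\left(G \right)} \right)}} = - \frac{66167}{174 + \left(18 - -8\right)} = - \frac{66167}{174 + \left(18 + 8\right)} = - \frac{66167}{174 + 26} = - \frac{66167}{200}$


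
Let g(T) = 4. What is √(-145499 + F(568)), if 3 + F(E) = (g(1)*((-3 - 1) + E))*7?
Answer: I*√129710 ≈ 360.15*I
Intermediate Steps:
F(E) = -115 + 28*E (F(E) = -3 + (4*((-3 - 1) + E))*7 = -3 + (4*(-4 + E))*7 = -3 + (-16 + 4*E)*7 = -3 + (-112 + 28*E) = -115 + 28*E)
√(-145499 + F(568)) = √(-145499 + (-115 + 28*568)) = √(-145499 + (-115 + 15904)) = √(-145499 + 15789) = √(-129710) = I*√129710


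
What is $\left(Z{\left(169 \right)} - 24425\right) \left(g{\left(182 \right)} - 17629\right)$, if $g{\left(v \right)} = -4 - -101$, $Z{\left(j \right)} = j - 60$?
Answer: $426308112$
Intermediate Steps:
$Z{\left(j \right)} = -60 + j$ ($Z{\left(j \right)} = j - 60 = -60 + j$)
$g{\left(v \right)} = 97$ ($g{\left(v \right)} = -4 + 101 = 97$)
$\left(Z{\left(169 \right)} - 24425\right) \left(g{\left(182 \right)} - 17629\right) = \left(\left(-60 + 169\right) - 24425\right) \left(97 - 17629\right) = \left(109 - 24425\right) \left(-17532\right) = \left(-24316\right) \left(-17532\right) = 426308112$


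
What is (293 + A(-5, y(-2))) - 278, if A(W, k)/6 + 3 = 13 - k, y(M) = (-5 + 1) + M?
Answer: 111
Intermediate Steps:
y(M) = -4 + M
A(W, k) = 60 - 6*k (A(W, k) = -18 + 6*(13 - k) = -18 + (78 - 6*k) = 60 - 6*k)
(293 + A(-5, y(-2))) - 278 = (293 + (60 - 6*(-4 - 2))) - 278 = (293 + (60 - 6*(-6))) - 278 = (293 + (60 + 36)) - 278 = (293 + 96) - 278 = 389 - 278 = 111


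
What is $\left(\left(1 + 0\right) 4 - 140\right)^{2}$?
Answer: $18496$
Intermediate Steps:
$\left(\left(1 + 0\right) 4 - 140\right)^{2} = \left(1 \cdot 4 - 140\right)^{2} = \left(4 - 140\right)^{2} = \left(-136\right)^{2} = 18496$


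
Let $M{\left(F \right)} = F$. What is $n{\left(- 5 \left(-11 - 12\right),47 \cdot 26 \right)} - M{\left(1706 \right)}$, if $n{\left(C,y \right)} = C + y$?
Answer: $-369$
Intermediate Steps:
$n{\left(- 5 \left(-11 - 12\right),47 \cdot 26 \right)} - M{\left(1706 \right)} = \left(- 5 \left(-11 - 12\right) + 47 \cdot 26\right) - 1706 = \left(\left(-5\right) \left(-23\right) + 1222\right) - 1706 = \left(115 + 1222\right) - 1706 = 1337 - 1706 = -369$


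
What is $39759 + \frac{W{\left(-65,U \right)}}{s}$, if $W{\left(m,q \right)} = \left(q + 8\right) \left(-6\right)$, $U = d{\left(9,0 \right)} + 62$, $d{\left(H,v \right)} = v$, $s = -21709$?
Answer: $\frac{863128551}{21709} \approx 39759.0$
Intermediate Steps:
$U = 62$ ($U = 0 + 62 = 62$)
$W{\left(m,q \right)} = -48 - 6 q$ ($W{\left(m,q \right)} = \left(8 + q\right) \left(-6\right) = -48 - 6 q$)
$39759 + \frac{W{\left(-65,U \right)}}{s} = 39759 + \frac{-48 - 372}{-21709} = 39759 + \left(-48 - 372\right) \left(- \frac{1}{21709}\right) = 39759 - - \frac{420}{21709} = 39759 + \frac{420}{21709} = \frac{863128551}{21709}$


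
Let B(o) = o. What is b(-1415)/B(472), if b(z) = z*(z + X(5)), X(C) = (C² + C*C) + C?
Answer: 240550/59 ≈ 4077.1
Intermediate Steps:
X(C) = C + 2*C² (X(C) = (C² + C²) + C = 2*C² + C = C + 2*C²)
b(z) = z*(55 + z) (b(z) = z*(z + 5*(1 + 2*5)) = z*(z + 5*(1 + 10)) = z*(z + 5*11) = z*(z + 55) = z*(55 + z))
b(-1415)/B(472) = -1415*(55 - 1415)/472 = -1415*(-1360)*(1/472) = 1924400*(1/472) = 240550/59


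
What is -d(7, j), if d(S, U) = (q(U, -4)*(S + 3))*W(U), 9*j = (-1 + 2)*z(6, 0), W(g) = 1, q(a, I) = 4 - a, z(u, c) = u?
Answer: -100/3 ≈ -33.333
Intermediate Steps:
j = ⅔ (j = ((-1 + 2)*6)/9 = (1*6)/9 = (⅑)*6 = ⅔ ≈ 0.66667)
d(S, U) = (3 + S)*(4 - U) (d(S, U) = ((4 - U)*(S + 3))*1 = ((4 - U)*(3 + S))*1 = ((3 + S)*(4 - U))*1 = (3 + S)*(4 - U))
-d(7, j) = -(-1)*(-4 + ⅔)*(3 + 7) = -(-1)*(-10)*10/3 = -1*100/3 = -100/3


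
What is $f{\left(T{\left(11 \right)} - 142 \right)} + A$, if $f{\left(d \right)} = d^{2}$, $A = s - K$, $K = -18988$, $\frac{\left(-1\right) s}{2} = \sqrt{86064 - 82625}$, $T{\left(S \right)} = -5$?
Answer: $40597 - 2 \sqrt{3439} \approx 40480.0$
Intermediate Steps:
$s = - 2 \sqrt{3439}$ ($s = - 2 \sqrt{86064 - 82625} = - 2 \sqrt{3439} \approx -117.29$)
$A = 18988 - 2 \sqrt{3439}$ ($A = - 2 \sqrt{3439} - -18988 = - 2 \sqrt{3439} + 18988 = 18988 - 2 \sqrt{3439} \approx 18871.0$)
$f{\left(T{\left(11 \right)} - 142 \right)} + A = \left(-5 - 142\right)^{2} + \left(18988 - 2 \sqrt{3439}\right) = \left(-147\right)^{2} + \left(18988 - 2 \sqrt{3439}\right) = 21609 + \left(18988 - 2 \sqrt{3439}\right) = 40597 - 2 \sqrt{3439}$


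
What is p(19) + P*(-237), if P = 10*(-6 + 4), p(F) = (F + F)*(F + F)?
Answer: 6184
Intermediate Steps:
p(F) = 4*F² (p(F) = (2*F)*(2*F) = 4*F²)
P = -20 (P = 10*(-2) = -20)
p(19) + P*(-237) = 4*19² - 20*(-237) = 4*361 + 4740 = 1444 + 4740 = 6184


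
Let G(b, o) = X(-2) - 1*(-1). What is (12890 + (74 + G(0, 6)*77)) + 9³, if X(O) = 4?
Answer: 14078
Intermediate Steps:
G(b, o) = 5 (G(b, o) = 4 - 1*(-1) = 4 + 1 = 5)
(12890 + (74 + G(0, 6)*77)) + 9³ = (12890 + (74 + 5*77)) + 9³ = (12890 + (74 + 385)) + 729 = (12890 + 459) + 729 = 13349 + 729 = 14078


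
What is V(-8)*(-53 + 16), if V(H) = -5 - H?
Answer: -111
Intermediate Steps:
V(-8)*(-53 + 16) = (-5 - 1*(-8))*(-53 + 16) = (-5 + 8)*(-37) = 3*(-37) = -111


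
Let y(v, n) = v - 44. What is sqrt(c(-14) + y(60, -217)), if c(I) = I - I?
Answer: 4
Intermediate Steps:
y(v, n) = -44 + v
c(I) = 0
sqrt(c(-14) + y(60, -217)) = sqrt(0 + (-44 + 60)) = sqrt(0 + 16) = sqrt(16) = 4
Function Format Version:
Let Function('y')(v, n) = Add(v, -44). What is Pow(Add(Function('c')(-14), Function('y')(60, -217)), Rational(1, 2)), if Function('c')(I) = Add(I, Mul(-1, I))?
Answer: 4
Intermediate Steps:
Function('y')(v, n) = Add(-44, v)
Function('c')(I) = 0
Pow(Add(Function('c')(-14), Function('y')(60, -217)), Rational(1, 2)) = Pow(Add(0, Add(-44, 60)), Rational(1, 2)) = Pow(Add(0, 16), Rational(1, 2)) = Pow(16, Rational(1, 2)) = 4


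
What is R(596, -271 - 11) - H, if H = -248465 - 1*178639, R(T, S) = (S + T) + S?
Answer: 427136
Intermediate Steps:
R(T, S) = T + 2*S
H = -427104 (H = -248465 - 178639 = -427104)
R(596, -271 - 11) - H = (596 + 2*(-271 - 11)) - 1*(-427104) = (596 + 2*(-282)) + 427104 = (596 - 564) + 427104 = 32 + 427104 = 427136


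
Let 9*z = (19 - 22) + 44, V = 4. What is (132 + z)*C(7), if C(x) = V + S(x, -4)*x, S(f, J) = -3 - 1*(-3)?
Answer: 4916/9 ≈ 546.22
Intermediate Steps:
S(f, J) = 0 (S(f, J) = -3 + 3 = 0)
C(x) = 4 (C(x) = 4 + 0*x = 4 + 0 = 4)
z = 41/9 (z = ((19 - 22) + 44)/9 = (-3 + 44)/9 = (⅑)*41 = 41/9 ≈ 4.5556)
(132 + z)*C(7) = (132 + 41/9)*4 = (1229/9)*4 = 4916/9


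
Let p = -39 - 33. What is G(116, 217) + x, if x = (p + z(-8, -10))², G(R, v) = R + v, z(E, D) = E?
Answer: 6733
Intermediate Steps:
p = -72
x = 6400 (x = (-72 - 8)² = (-80)² = 6400)
G(116, 217) + x = (116 + 217) + 6400 = 333 + 6400 = 6733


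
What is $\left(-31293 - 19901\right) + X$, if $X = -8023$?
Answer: $-59217$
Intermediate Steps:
$\left(-31293 - 19901\right) + X = \left(-31293 - 19901\right) - 8023 = -51194 - 8023 = -59217$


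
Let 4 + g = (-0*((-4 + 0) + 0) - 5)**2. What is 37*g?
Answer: 777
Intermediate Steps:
g = 21 (g = -4 + (-0*((-4 + 0) + 0) - 5)**2 = -4 + (-0*(-4 + 0) - 5)**2 = -4 + (-0*(-4) - 5)**2 = -4 + (-4*0 - 5)**2 = -4 + (0 - 5)**2 = -4 + (-5)**2 = -4 + 25 = 21)
37*g = 37*21 = 777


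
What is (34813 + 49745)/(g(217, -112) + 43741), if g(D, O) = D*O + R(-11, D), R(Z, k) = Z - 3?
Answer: 84558/19423 ≈ 4.3535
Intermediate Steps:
R(Z, k) = -3 + Z
g(D, O) = -14 + D*O (g(D, O) = D*O + (-3 - 11) = D*O - 14 = -14 + D*O)
(34813 + 49745)/(g(217, -112) + 43741) = (34813 + 49745)/((-14 + 217*(-112)) + 43741) = 84558/((-14 - 24304) + 43741) = 84558/(-24318 + 43741) = 84558/19423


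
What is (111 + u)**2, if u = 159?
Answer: 72900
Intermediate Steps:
(111 + u)**2 = (111 + 159)**2 = 270**2 = 72900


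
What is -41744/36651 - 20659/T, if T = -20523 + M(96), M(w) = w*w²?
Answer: -12277626827/10558090221 ≈ -1.1629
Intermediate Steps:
M(w) = w³
T = 864213 (T = -20523 + 96³ = -20523 + 884736 = 864213)
-41744/36651 - 20659/T = -41744/36651 - 20659/864213 = -12277626827/10558090221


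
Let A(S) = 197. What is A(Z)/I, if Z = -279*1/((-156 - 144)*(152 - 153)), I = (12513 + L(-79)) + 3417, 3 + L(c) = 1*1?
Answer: 197/15928 ≈ 0.012368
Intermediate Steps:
L(c) = -2 (L(c) = -3 + 1*1 = -3 + 1 = -2)
I = 15928 (I = (12513 - 2) + 3417 = 12511 + 3417 = 15928)
Z = -93/100 (Z = -279/((-1*(-300))) = -279/300 = -279*1/300 = -93/100 ≈ -0.93000)
A(Z)/I = 197/15928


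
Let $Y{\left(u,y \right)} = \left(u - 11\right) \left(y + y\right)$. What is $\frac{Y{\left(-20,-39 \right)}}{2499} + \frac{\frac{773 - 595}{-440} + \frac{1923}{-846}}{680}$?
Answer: $\frac{996014909}{1033586400} \approx 0.96365$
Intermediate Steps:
$Y{\left(u,y \right)} = 2 y \left(-11 + u\right)$ ($Y{\left(u,y \right)} = \left(-11 + u\right) 2 y = 2 y \left(-11 + u\right)$)
$\frac{Y{\left(-20,-39 \right)}}{2499} + \frac{\frac{773 - 595}{-440} + \frac{1923}{-846}}{680} = \frac{2 \left(-39\right) \left(-11 - 20\right)}{2499} + \frac{\frac{773 - 595}{-440} + \frac{1923}{-846}}{680} = 2 \left(-39\right) \left(-31\right) \frac{1}{2499} + \left(\left(773 - 595\right) \left(- \frac{1}{440}\right) + 1923 \left(- \frac{1}{846}\right)\right) \frac{1}{680} = 2418 \cdot \frac{1}{2499} + \left(178 \left(- \frac{1}{440}\right) - \frac{641}{282}\right) \frac{1}{680} = \frac{806}{833} + \left(- \frac{89}{220} - \frac{641}{282}\right) \frac{1}{680} = \frac{806}{833} - \frac{83059}{21093600} = \frac{996014909}{1033586400}$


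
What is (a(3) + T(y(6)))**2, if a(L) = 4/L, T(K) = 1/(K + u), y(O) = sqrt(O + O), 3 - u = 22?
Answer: 1793029/1096209 - 5356*sqrt(3)/365403 ≈ 1.6103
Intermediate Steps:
u = -19 (u = 3 - 1*22 = 3 - 22 = -19)
y(O) = sqrt(2)*sqrt(O) (y(O) = sqrt(2*O) = sqrt(2)*sqrt(O))
T(K) = 1/(-19 + K) (T(K) = 1/(K - 19) = 1/(-19 + K))
(a(3) + T(y(6)))**2 = (4/3 + 1/(-19 + sqrt(2)*sqrt(6)))**2 = (4*(1/3) + 1/(-19 + 2*sqrt(3)))**2 = (4/3 + 1/(-19 + 2*sqrt(3)))**2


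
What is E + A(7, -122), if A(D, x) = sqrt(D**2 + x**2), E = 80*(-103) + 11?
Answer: -8229 + sqrt(14933) ≈ -8106.8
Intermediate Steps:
E = -8229 (E = -8240 + 11 = -8229)
E + A(7, -122) = -8229 + sqrt(7**2 + (-122)**2) = -8229 + sqrt(49 + 14884) = -8229 + sqrt(14933)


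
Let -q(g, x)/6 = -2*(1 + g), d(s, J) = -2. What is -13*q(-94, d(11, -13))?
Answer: 14508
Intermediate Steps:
q(g, x) = 12 + 12*g (q(g, x) = -(-12)*(1 + g) = -6*(-2 - 2*g) = 12 + 12*g)
-13*q(-94, d(11, -13)) = -13*(12 + 12*(-94)) = -13*(12 - 1128) = -13*(-1116) = 14508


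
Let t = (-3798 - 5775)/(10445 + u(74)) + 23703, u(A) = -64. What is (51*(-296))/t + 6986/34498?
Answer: -307276814719/707356392705 ≈ -0.43440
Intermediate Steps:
t = 246051270/10381 (t = (-3798 - 5775)/(10445 - 64) + 23703 = -9573/10381 + 23703 = 246051270/10381 ≈ 23702.)
(51*(-296))/t + 6986/34498 = (51*(-296))/(246051270/10381) + 6986/34498 = -15096*10381/246051270 + 6986*(1/34498) = -26118596/41008545 + 3493/17249 = -307276814719/707356392705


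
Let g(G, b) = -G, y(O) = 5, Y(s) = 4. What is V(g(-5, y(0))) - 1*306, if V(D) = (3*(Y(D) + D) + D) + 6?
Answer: -268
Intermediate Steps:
V(D) = 18 + 4*D (V(D) = (3*(4 + D) + D) + 6 = ((12 + 3*D) + D) + 6 = (12 + 4*D) + 6 = 18 + 4*D)
V(g(-5, y(0))) - 1*306 = (18 + 4*(-1*(-5))) - 1*306 = (18 + 4*5) - 306 = (18 + 20) - 306 = 38 - 306 = -268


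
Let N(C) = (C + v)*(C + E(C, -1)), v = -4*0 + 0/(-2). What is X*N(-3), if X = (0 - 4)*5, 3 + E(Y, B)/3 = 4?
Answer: 0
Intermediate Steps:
E(Y, B) = 3 (E(Y, B) = -9 + 3*4 = -9 + 12 = 3)
X = -20 (X = -4*5 = -20)
v = 0 (v = 0 + 0*(-½) = 0 + 0 = 0)
N(C) = C*(3 + C) (N(C) = (C + 0)*(C + 3) = C*(3 + C))
X*N(-3) = -(-60)*(3 - 3) = -(-60)*0 = -20*0 = 0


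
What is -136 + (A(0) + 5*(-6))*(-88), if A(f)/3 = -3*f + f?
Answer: 2504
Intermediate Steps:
A(f) = -6*f (A(f) = 3*(-3*f + f) = 3*(-2*f) = -6*f)
-136 + (A(0) + 5*(-6))*(-88) = -136 + (-6*0 + 5*(-6))*(-88) = -136 + (0 - 30)*(-88) = -136 - 30*(-88) = -136 + 2640 = 2504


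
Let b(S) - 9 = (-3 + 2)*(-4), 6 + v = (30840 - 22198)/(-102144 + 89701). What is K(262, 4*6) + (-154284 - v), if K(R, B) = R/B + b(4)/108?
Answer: -51827449810/335961 ≈ -1.5427e+5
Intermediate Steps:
v = -83300/12443 (v = -6 + (30840 - 22198)/(-102144 + 89701) = -6 + 8642/(-12443) = -6 + 8642*(-1/12443) = -6 - 8642/12443 = -83300/12443 ≈ -6.6945)
b(S) = 13 (b(S) = 9 + (-3 + 2)*(-4) = 9 - 1*(-4) = 9 + 4 = 13)
K(R, B) = 13/108 + R/B (K(R, B) = R/B + 13/108 = 13/108 + R/B)
K(262, 4*6) + (-154284 - v) = (13/108 + 262/((4*6))) + (-154284 - 1*(-83300/12443)) = (13/108 + 262/24) + (-154284 + 83300/12443) = (13/108 + 262*(1/24)) - 1919672512/12443 = (13/108 + 131/12) - 1919672512/12443 = 298/27 - 1919672512/12443 = -51827449810/335961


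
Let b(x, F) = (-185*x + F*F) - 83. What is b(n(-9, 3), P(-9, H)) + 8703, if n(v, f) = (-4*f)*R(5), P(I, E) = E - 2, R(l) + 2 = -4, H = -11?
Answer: -4531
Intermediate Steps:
R(l) = -6 (R(l) = -2 - 4 = -6)
P(I, E) = -2 + E
n(v, f) = 24*f (n(v, f) = -4*f*(-6) = 24*f)
b(x, F) = -83 + F² - 185*x (b(x, F) = (-185*x + F²) - 83 = (F² - 185*x) - 83 = -83 + F² - 185*x)
b(n(-9, 3), P(-9, H)) + 8703 = (-83 + (-2 - 11)² - 4440*3) + 8703 = (-83 + (-13)² - 185*72) + 8703 = (-83 + 169 - 13320) + 8703 = -13234 + 8703 = -4531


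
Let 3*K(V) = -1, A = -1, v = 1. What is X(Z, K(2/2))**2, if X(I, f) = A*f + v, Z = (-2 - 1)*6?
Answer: 16/9 ≈ 1.7778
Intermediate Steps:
Z = -18 (Z = -3*6 = -18)
K(V) = -1/3 (K(V) = (1/3)*(-1) = -1/3)
X(I, f) = 1 - f (X(I, f) = -f + 1 = 1 - f)
X(Z, K(2/2))**2 = (1 - 1*(-1/3))**2 = (1 + 1/3)**2 = (4/3)**2 = 16/9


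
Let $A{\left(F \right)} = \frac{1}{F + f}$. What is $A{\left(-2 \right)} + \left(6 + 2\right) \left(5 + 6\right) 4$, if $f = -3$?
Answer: $\frac{1759}{5} \approx 351.8$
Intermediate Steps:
$A{\left(F \right)} = \frac{1}{-3 + F}$ ($A{\left(F \right)} = \frac{1}{F - 3} = \frac{1}{-3 + F}$)
$A{\left(-2 \right)} + \left(6 + 2\right) \left(5 + 6\right) 4 = \frac{1}{-3 - 2} + \left(6 + 2\right) \left(5 + 6\right) 4 = \frac{1}{-5} + 8 \cdot 11 \cdot 4 = - \frac{1}{5} + 88 \cdot 4 = - \frac{1}{5} + 352 = \frac{1759}{5}$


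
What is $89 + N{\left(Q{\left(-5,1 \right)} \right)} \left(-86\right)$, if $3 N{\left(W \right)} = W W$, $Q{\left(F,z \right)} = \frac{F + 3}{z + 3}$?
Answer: $\frac{491}{6} \approx 81.833$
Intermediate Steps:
$Q{\left(F,z \right)} = \frac{3 + F}{3 + z}$
$N{\left(W \right)} = \frac{W^{2}}{3}$ ($N{\left(W \right)} = \frac{W W}{3} = \frac{W^{2}}{3}$)
$89 + N{\left(Q{\left(-5,1 \right)} \right)} \left(-86\right) = 89 + \frac{\left(\frac{3 - 5}{3 + 1}\right)^{2}}{3} \left(-86\right) = 89 + \frac{\left(\frac{1}{4} \left(-2\right)\right)^{2}}{3} \left(-86\right) = 89 + \frac{\left(- \frac{1}{2}\right)^{2}}{3} \left(-86\right) = 89 + \frac{1}{3} \cdot \frac{1}{4} \left(-86\right) = 89 + \frac{1}{12} \left(-86\right) = 89 - \frac{43}{6} = \frac{491}{6}$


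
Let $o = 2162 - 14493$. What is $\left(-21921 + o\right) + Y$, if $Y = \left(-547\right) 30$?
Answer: $-50662$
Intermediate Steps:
$o = -12331$ ($o = 2162 - 14493 = -12331$)
$Y = -16410$
$\left(-21921 + o\right) + Y = \left(-21921 - 12331\right) - 16410 = -34252 - 16410 = -50662$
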